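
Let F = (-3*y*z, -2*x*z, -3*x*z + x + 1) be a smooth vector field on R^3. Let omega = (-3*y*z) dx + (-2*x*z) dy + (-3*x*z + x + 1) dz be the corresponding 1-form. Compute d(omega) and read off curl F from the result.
d(omega) = (2*x) dy ∧ dz + (-3*y + 3*z - 1) dz ∧ dx + (z) dx ∧ dy; curl F = (2*x, -3*y + 3*z - 1, z)

d omega = sum_{i<j} (∂f_j/∂x_i - ∂f_i/∂x_j) dx_i ∧ dx_j. Under the identification (dy ∧ dz, dz ∧ dx, dx ∧ dy) ↔ (e_x, e_y, e_z), the coefficients are exactly the components of curl F. Compute:
  ∂R/∂y - ∂Q/∂z = (0) - (-2*x) = 2*x
  ∂P/∂z - ∂R/∂x = (-3*y) - (1 - 3*z) = -3*y + 3*z - 1
  ∂Q/∂x - ∂P/∂y = (-2*z) - (-3*z) = z.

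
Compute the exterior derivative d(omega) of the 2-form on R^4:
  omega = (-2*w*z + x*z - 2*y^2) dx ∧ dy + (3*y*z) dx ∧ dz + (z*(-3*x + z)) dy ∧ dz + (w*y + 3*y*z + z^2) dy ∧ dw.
d(omega) = (-2*w + x - 6*z) dx ∧ dy ∧ dz + (-2*z) dx ∧ dy ∧ dw + (-3*y - 2*z) dy ∧ dz ∧ dw

For a 2-form omega = sum_{i<j} g_{ij} dx_i ∧ dx_j, the exterior derivative is
  d(omega) = sum_{i<j} d(g_{ij}) ∧ dx_i ∧ dx_j = sum_{i<j, k} (∂g_{ij}/∂x_k) dx_k ∧ dx_i ∧ dx_j.
Expand each term, using dx_k ∧ dx_i ∧ dx_j = sgn(permutation) dx_{(a)} ∧ dx_{(b)} ∧ dx_{(c)} with (a < b < c) sorted:
  d(-2*w*z + x*z - 2*y^2) includes (∂/∂z)(-2*w*z + x*z - 2*y^2) dz = (-2*w + x) dz, which multiplied by dx ∧ dy gives (-2*w + x) dx ∧ dy ∧ dz
  d(-2*w*z + x*z - 2*y^2) includes (∂/∂w)(-2*w*z + x*z - 2*y^2) dw = (-2*z) dw, which multiplied by dx ∧ dy gives (-2*z) dx ∧ dy ∧ dw
  d(3*y*z) includes (∂/∂y)(3*y*z) dy = (3*z) dy, which multiplied by dx ∧ dz gives (-3*z) dx ∧ dy ∧ dz
  d(z*(-3*x + z)) includes (∂/∂x)(z*(-3*x + z)) dx = (-3*z) dx, which multiplied by dy ∧ dz gives (-3*z) dx ∧ dy ∧ dz
  d(w*y + 3*y*z + z^2) includes (∂/∂z)(w*y + 3*y*z + z^2) dz = (3*y + 2*z) dz, which multiplied by dy ∧ dw gives (-3*y - 2*z) dy ∧ dz ∧ dw
Collecting like 3-forms: d(omega) = (-2*w + x - 6*z) dx ∧ dy ∧ dz + (-2*z) dx ∧ dy ∧ dw + (-3*y - 2*z) dy ∧ dz ∧ dw.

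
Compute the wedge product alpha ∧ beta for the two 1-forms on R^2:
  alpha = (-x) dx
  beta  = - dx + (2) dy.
alpha ∧ beta = (-2*x) dx ∧ dy

Distribute the wedge, using dx_i ∧ dx_j = -dx_j ∧ dx_i and dx_i ∧ dx_i = 0. For each pair (i, j) with i < j, the coefficient of dx_i ∧ dx_j in alpha ∧ beta is (alpha_i * beta_j - alpha_j * beta_i). Collecting: alpha ∧ beta = (-2*x) dx ∧ dy.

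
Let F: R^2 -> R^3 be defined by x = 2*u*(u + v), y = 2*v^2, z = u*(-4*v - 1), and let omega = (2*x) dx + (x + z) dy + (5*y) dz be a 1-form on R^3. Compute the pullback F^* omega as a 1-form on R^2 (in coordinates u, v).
F^* omega = (16*u^3 + 24*u^2*v + 8*u*v^2 - 40*v^3 - 10*v^2) du + (4*u*(2*u^2 + 4*u*v - 12*v^2 - v)) dv

Using F^*(f dg) = (f ∘ F) d(g ∘ F), substitute each coordinate x_i by F_i(u, v) in f_i, and replace dx_i by d F_i = (∂F_i/∂u) du + (∂F_i/∂v) dv.
  For the x component: f_1(F) = 4*u*(u + v); d F_1 = (4*u + 2*v) du + (2*u) dv
  For the y component: f_2(F) = u*(2*u - 2*v - 1); d F_2 = (0) du + (4*v) dv
  For the z component: f_3(F) = 10*v^2; d F_3 = (-4*v - 1) du + (-4*u) dv
Combining and collecting du, dv coefficients:
  coeff of du: 16*u^3 + 24*u^2*v + 8*u*v^2 - 40*v^3 - 10*v^2
  coeff of dv: 4*u*(2*u^2 + 4*u*v - 12*v^2 - v)
F^* omega = (16*u^3 + 24*u^2*v + 8*u*v^2 - 40*v^3 - 10*v^2) du + (4*u*(2*u^2 + 4*u*v - 12*v^2 - v)) dv.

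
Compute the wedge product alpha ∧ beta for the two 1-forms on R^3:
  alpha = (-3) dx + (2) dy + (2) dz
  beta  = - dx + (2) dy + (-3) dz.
alpha ∧ beta = (-4) dx ∧ dy + (11) dx ∧ dz + (-10) dy ∧ dz

Distribute the wedge, using dx_i ∧ dx_j = -dx_j ∧ dx_i and dx_i ∧ dx_i = 0. For each pair (i, j) with i < j, the coefficient of dx_i ∧ dx_j in alpha ∧ beta is (alpha_i * beta_j - alpha_j * beta_i). Collecting: alpha ∧ beta = (-4) dx ∧ dy + (11) dx ∧ dz + (-10) dy ∧ dz.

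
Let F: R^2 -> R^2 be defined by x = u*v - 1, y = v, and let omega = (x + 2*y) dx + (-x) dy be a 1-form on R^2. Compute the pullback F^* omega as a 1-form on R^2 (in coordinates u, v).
F^* omega = (v*(u*v + 2*v - 1)) du + (u^2*v + u*v - u + 1) dv

Using F^*(f dg) = (f ∘ F) d(g ∘ F), substitute each coordinate x_i by F_i(u, v) in f_i, and replace dx_i by d F_i = (∂F_i/∂u) du + (∂F_i/∂v) dv.
  For the x component: f_1(F) = u*v + 2*v - 1; d F_1 = (v) du + (u) dv
  For the y component: f_2(F) = -u*v + 1; d F_2 = (0) du + (1) dv
Combining and collecting du, dv coefficients:
  coeff of du: v*(u*v + 2*v - 1)
  coeff of dv: u^2*v + u*v - u + 1
F^* omega = (v*(u*v + 2*v - 1)) du + (u^2*v + u*v - u + 1) dv.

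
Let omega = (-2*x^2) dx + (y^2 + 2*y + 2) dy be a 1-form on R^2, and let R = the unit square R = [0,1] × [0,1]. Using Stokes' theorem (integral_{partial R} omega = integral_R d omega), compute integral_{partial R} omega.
integral_(partial R) omega = 0

Stokes: integral_partial_R omega = integral_R d omega with d omega = (∂Q/∂x - ∂P/∂y) dx ∧ dy.
  ∂Q/∂x = 0
  ∂P/∂y = 0
  integrand = ∂Q/∂x - ∂P/∂y = 0.
Integrating over R: integral_0^1 integral_0^1 (0) dx dy = 0.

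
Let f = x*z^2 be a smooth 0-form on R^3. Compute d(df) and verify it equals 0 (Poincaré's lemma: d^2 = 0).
d(df) = 0

Step 1: df = sum_i (∂f/∂x_i) dx_i = (z^2) dx + (0) dy + (2*x*z) dz.
Step 2: Apply d again. Using the 1-form formula, the coefficient of dx ∧ dy in d(df) is ∂^2 f/∂x ∂y - ∂^2 f/∂y ∂x = (0) - (0) = 0 (equality of mixed partials for smooth f).
Similarly for dx ∧ dz and dy ∧ dz — all coefficients vanish. So d(df) = 0.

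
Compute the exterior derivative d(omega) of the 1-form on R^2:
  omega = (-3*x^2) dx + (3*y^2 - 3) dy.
d(omega) = 0

For a 1-form omega = sum_i f_i dx_i, the exterior derivative is
  d(omega) = sum_{i < j} (∂f_j/∂x_i - ∂f_i/∂x_j) dx_i ∧ dx_j.

Assembling: d(omega) = 0.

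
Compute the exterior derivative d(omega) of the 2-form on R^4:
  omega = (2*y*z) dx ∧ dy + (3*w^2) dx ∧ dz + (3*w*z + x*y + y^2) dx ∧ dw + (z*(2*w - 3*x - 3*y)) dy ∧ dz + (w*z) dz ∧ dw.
d(omega) = (2*y - 3*z) dx ∧ dy ∧ dz + (3*w) dx ∧ dz ∧ dw + (-x - 2*y) dx ∧ dy ∧ dw + (2*z) dy ∧ dz ∧ dw

For a 2-form omega = sum_{i<j} g_{ij} dx_i ∧ dx_j, the exterior derivative is
  d(omega) = sum_{i<j} d(g_{ij}) ∧ dx_i ∧ dx_j = sum_{i<j, k} (∂g_{ij}/∂x_k) dx_k ∧ dx_i ∧ dx_j.
Expand each term, using dx_k ∧ dx_i ∧ dx_j = sgn(permutation) dx_{(a)} ∧ dx_{(b)} ∧ dx_{(c)} with (a < b < c) sorted:
  d(2*y*z) includes (∂/∂z)(2*y*z) dz = (2*y) dz, which multiplied by dx ∧ dy gives (2*y) dx ∧ dy ∧ dz
  d(3*w^2) includes (∂/∂w)(3*w^2) dw = (6*w) dw, which multiplied by dx ∧ dz gives (6*w) dx ∧ dz ∧ dw
  d(3*w*z + x*y + y^2) includes (∂/∂y)(3*w*z + x*y + y^2) dy = (x + 2*y) dy, which multiplied by dx ∧ dw gives (-x - 2*y) dx ∧ dy ∧ dw
  d(3*w*z + x*y + y^2) includes (∂/∂z)(3*w*z + x*y + y^2) dz = (3*w) dz, which multiplied by dx ∧ dw gives (-3*w) dx ∧ dz ∧ dw
  d(z*(2*w - 3*x - 3*y)) includes (∂/∂x)(z*(2*w - 3*x - 3*y)) dx = (-3*z) dx, which multiplied by dy ∧ dz gives (-3*z) dx ∧ dy ∧ dz
  d(z*(2*w - 3*x - 3*y)) includes (∂/∂w)(z*(2*w - 3*x - 3*y)) dw = (2*z) dw, which multiplied by dy ∧ dz gives (2*z) dy ∧ dz ∧ dw
Collecting like 3-forms: d(omega) = (2*y - 3*z) dx ∧ dy ∧ dz + (3*w) dx ∧ dz ∧ dw + (-x - 2*y) dx ∧ dy ∧ dw + (2*z) dy ∧ dz ∧ dw.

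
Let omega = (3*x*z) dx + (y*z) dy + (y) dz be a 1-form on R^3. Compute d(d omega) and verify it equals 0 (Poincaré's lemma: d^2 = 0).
d(d omega) = 0

Step 1: d omega = sum_{i<j} (∂f_j/∂x_i - ∂f_i/∂x_j) dx_i ∧ dx_j:
  coeff of dx ∧ dy: 0
  coeff of dx ∧ dz: -3*x
  coeff of dy ∧ dz: 1 - y
Step 2: Apply d again to each 2-form coefficient. The only possible 3-form in R^3 is dx ∧ dy ∧ dz, with coefficient
  ∂(coeff of dy∧dz)/∂x - ∂(coeff of dx∧dz)/∂y + ∂(coeff of dx∧dy)/∂z
  = ∂/∂x (1 - y) - ∂/∂y (-3*x) + ∂/∂z (0).
Each of these terms simplifies to sums of mixed partials that cancel in pairs. The result is 0 (by equality of mixed partials for smooth functions — Schwarz / Clairaut).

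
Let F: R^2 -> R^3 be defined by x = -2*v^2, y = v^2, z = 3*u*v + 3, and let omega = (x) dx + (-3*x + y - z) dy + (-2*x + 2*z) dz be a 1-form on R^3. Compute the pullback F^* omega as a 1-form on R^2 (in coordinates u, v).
F^* omega = (6*v*(3*u*v + 2*v^2 + 3)) du + (18*u^2*v + 6*u*v^2 + 18*u + 22*v^3 - 6*v) dv

Using F^*(f dg) = (f ∘ F) d(g ∘ F), substitute each coordinate x_i by F_i(u, v) in f_i, and replace dx_i by d F_i = (∂F_i/∂u) du + (∂F_i/∂v) dv.
  For the x component: f_1(F) = -2*v^2; d F_1 = (0) du + (-4*v) dv
  For the y component: f_2(F) = -3*u*v + 7*v^2 - 3; d F_2 = (0) du + (2*v) dv
  For the z component: f_3(F) = 6*u*v + 4*v^2 + 6; d F_3 = (3*v) du + (3*u) dv
Combining and collecting du, dv coefficients:
  coeff of du: 6*v*(3*u*v + 2*v^2 + 3)
  coeff of dv: 18*u^2*v + 6*u*v^2 + 18*u + 22*v^3 - 6*v
F^* omega = (6*v*(3*u*v + 2*v^2 + 3)) du + (18*u^2*v + 6*u*v^2 + 18*u + 22*v^3 - 6*v) dv.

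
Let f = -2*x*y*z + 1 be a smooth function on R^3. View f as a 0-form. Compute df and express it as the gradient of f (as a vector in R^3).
df = (-2*y*z) dx + (-2*x*z) dy + (-2*x*y) dz; grad f = (-2*y*z, -2*x*z, -2*x*y)

For a 0-form f, d f = (∂f/∂x) dx + (∂f/∂y) dy + (∂f/∂z) dz. The components of the vector representation are exactly the entries of grad f in Cartesian coordinates:
  ∂f/∂x = -2*y*z
  ∂f/∂y = -2*x*z
  ∂f/∂z = -2*x*y.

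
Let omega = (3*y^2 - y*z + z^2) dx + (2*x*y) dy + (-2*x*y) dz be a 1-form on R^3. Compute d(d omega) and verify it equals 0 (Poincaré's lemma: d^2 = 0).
d(d omega) = 0

Step 1: d omega = sum_{i<j} (∂f_j/∂x_i - ∂f_i/∂x_j) dx_i ∧ dx_j:
  coeff of dx ∧ dy: -4*y + z
  coeff of dx ∧ dz: -y - 2*z
  coeff of dy ∧ dz: -2*x
Step 2: Apply d again to each 2-form coefficient. The only possible 3-form in R^3 is dx ∧ dy ∧ dz, with coefficient
  ∂(coeff of dy∧dz)/∂x - ∂(coeff of dx∧dz)/∂y + ∂(coeff of dx∧dy)/∂z
  = ∂/∂x (-2*x) - ∂/∂y (-y - 2*z) + ∂/∂z (-4*y + z).
Each of these terms simplifies to sums of mixed partials that cancel in pairs. The result is 0 (by equality of mixed partials for smooth functions — Schwarz / Clairaut).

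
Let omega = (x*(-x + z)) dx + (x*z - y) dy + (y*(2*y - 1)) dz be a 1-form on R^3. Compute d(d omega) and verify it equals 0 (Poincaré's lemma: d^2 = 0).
d(d omega) = 0

Step 1: d omega = sum_{i<j} (∂f_j/∂x_i - ∂f_i/∂x_j) dx_i ∧ dx_j:
  coeff of dx ∧ dy: z
  coeff of dx ∧ dz: -x
  coeff of dy ∧ dz: -x + 4*y - 1
Step 2: Apply d again to each 2-form coefficient. The only possible 3-form in R^3 is dx ∧ dy ∧ dz, with coefficient
  ∂(coeff of dy∧dz)/∂x - ∂(coeff of dx∧dz)/∂y + ∂(coeff of dx∧dy)/∂z
  = ∂/∂x (-x + 4*y - 1) - ∂/∂y (-x) + ∂/∂z (z).
Each of these terms simplifies to sums of mixed partials that cancel in pairs. The result is 0 (by equality of mixed partials for smooth functions — Schwarz / Clairaut).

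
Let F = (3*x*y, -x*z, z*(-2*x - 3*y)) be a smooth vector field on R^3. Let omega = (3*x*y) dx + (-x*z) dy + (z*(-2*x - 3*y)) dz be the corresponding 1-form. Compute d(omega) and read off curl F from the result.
d(omega) = (x - 3*z) dy ∧ dz + (2*z) dz ∧ dx + (-3*x - z) dx ∧ dy; curl F = (x - 3*z, 2*z, -3*x - z)

d omega = sum_{i<j} (∂f_j/∂x_i - ∂f_i/∂x_j) dx_i ∧ dx_j. Under the identification (dy ∧ dz, dz ∧ dx, dx ∧ dy) ↔ (e_x, e_y, e_z), the coefficients are exactly the components of curl F. Compute:
  ∂R/∂y - ∂Q/∂z = (-3*z) - (-x) = x - 3*z
  ∂P/∂z - ∂R/∂x = (0) - (-2*z) = 2*z
  ∂Q/∂x - ∂P/∂y = (-z) - (3*x) = -3*x - z.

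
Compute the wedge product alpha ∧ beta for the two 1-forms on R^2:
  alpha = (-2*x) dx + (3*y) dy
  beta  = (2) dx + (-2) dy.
alpha ∧ beta = (4*x - 6*y) dx ∧ dy

Distribute the wedge, using dx_i ∧ dx_j = -dx_j ∧ dx_i and dx_i ∧ dx_i = 0. For each pair (i, j) with i < j, the coefficient of dx_i ∧ dx_j in alpha ∧ beta is (alpha_i * beta_j - alpha_j * beta_i). Collecting: alpha ∧ beta = (4*x - 6*y) dx ∧ dy.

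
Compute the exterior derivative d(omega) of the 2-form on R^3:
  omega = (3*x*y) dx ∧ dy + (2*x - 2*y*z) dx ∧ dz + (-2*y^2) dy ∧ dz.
d(omega) = (2*z) dx ∧ dy ∧ dz

For a 2-form omega = sum_{i<j} g_{ij} dx_i ∧ dx_j, the exterior derivative is
  d(omega) = sum_{i<j} d(g_{ij}) ∧ dx_i ∧ dx_j = sum_{i<j, k} (∂g_{ij}/∂x_k) dx_k ∧ dx_i ∧ dx_j.
Expand each term, using dx_k ∧ dx_i ∧ dx_j = sgn(permutation) dx_{(a)} ∧ dx_{(b)} ∧ dx_{(c)} with (a < b < c) sorted:
  d(2*x - 2*y*z) includes (∂/∂y)(2*x - 2*y*z) dy = (-2*z) dy, which multiplied by dx ∧ dz gives (2*z) dx ∧ dy ∧ dz
Collecting like 3-forms: d(omega) = (2*z) dx ∧ dy ∧ dz.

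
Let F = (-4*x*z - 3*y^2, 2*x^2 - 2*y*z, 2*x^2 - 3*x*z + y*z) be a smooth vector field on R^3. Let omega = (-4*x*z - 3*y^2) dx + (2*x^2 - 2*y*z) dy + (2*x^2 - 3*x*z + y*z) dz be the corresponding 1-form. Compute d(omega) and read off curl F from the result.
d(omega) = (2*y + z) dy ∧ dz + (-8*x + 3*z) dz ∧ dx + (4*x + 6*y) dx ∧ dy; curl F = (2*y + z, -8*x + 3*z, 4*x + 6*y)

d omega = sum_{i<j} (∂f_j/∂x_i - ∂f_i/∂x_j) dx_i ∧ dx_j. Under the identification (dy ∧ dz, dz ∧ dx, dx ∧ dy) ↔ (e_x, e_y, e_z), the coefficients are exactly the components of curl F. Compute:
  ∂R/∂y - ∂Q/∂z = (z) - (-2*y) = 2*y + z
  ∂P/∂z - ∂R/∂x = (-4*x) - (4*x - 3*z) = -8*x + 3*z
  ∂Q/∂x - ∂P/∂y = (4*x) - (-6*y) = 4*x + 6*y.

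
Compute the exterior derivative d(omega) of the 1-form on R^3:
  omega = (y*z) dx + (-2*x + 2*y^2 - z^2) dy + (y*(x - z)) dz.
d(omega) = (-z - 2) dx ∧ dy + (x + z) dy ∧ dz

For a 1-form omega = sum_i f_i dx_i, the exterior derivative is
  d(omega) = sum_{i < j} (∂f_j/∂x_i - ∂f_i/∂x_j) dx_i ∧ dx_j.
  coefficient of dx ∧ dy: ∂f_2/∂x - ∂f_1/∂y = ∂(-2*x + 2*y^2 - z^2)/∂x - ∂(y*z)/∂y = -z - 2
  coefficient of dy ∧ dz: ∂f_3/∂y - ∂f_2/∂z = ∂(y*(x - z))/∂y - ∂(-2*x + 2*y^2 - z^2)/∂z = x + z
Assembling: d(omega) = (-z - 2) dx ∧ dy + (x + z) dy ∧ dz.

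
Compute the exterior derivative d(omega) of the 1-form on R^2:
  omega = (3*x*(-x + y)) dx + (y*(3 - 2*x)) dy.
d(omega) = (-3*x - 2*y) dx ∧ dy

For a 1-form omega = sum_i f_i dx_i, the exterior derivative is
  d(omega) = sum_{i < j} (∂f_j/∂x_i - ∂f_i/∂x_j) dx_i ∧ dx_j.
  coefficient of dx ∧ dy: ∂f_2/∂x - ∂f_1/∂y = ∂(y*(3 - 2*x))/∂x - ∂(3*x*(-x + y))/∂y = -3*x - 2*y
Assembling: d(omega) = (-3*x - 2*y) dx ∧ dy.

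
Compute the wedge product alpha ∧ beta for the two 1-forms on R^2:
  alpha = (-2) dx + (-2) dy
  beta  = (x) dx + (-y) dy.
alpha ∧ beta = (2*x + 2*y) dx ∧ dy

Distribute the wedge, using dx_i ∧ dx_j = -dx_j ∧ dx_i and dx_i ∧ dx_i = 0. For each pair (i, j) with i < j, the coefficient of dx_i ∧ dx_j in alpha ∧ beta is (alpha_i * beta_j - alpha_j * beta_i). Collecting: alpha ∧ beta = (2*x + 2*y) dx ∧ dy.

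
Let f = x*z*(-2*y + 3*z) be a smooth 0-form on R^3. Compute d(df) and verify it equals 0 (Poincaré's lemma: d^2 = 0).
d(df) = 0

Step 1: df = sum_i (∂f/∂x_i) dx_i = (z*(-2*y + 3*z)) dx + (-2*x*z) dy + (2*x*(-y + 3*z)) dz.
Step 2: Apply d again. Using the 1-form formula, the coefficient of dx ∧ dy in d(df) is ∂^2 f/∂x ∂y - ∂^2 f/∂y ∂x = (-2*z) - (-2*z) = 0 (equality of mixed partials for smooth f).
Similarly for dx ∧ dz and dy ∧ dz — all coefficients vanish. So d(df) = 0.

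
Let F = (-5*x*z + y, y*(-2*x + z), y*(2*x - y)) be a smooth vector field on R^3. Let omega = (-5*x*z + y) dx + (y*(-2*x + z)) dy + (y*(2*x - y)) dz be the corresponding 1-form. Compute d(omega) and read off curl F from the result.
d(omega) = (2*x - 3*y) dy ∧ dz + (-5*x - 2*y) dz ∧ dx + (-2*y - 1) dx ∧ dy; curl F = (2*x - 3*y, -5*x - 2*y, -2*y - 1)

d omega = sum_{i<j} (∂f_j/∂x_i - ∂f_i/∂x_j) dx_i ∧ dx_j. Under the identification (dy ∧ dz, dz ∧ dx, dx ∧ dy) ↔ (e_x, e_y, e_z), the coefficients are exactly the components of curl F. Compute:
  ∂R/∂y - ∂Q/∂z = (2*x - 2*y) - (y) = 2*x - 3*y
  ∂P/∂z - ∂R/∂x = (-5*x) - (2*y) = -5*x - 2*y
  ∂Q/∂x - ∂P/∂y = (-2*y) - (1) = -2*y - 1.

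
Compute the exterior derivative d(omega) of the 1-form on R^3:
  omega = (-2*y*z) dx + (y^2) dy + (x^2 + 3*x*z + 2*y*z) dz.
d(omega) = (2*z) dx ∧ dy + (2*x + 2*y + 3*z) dx ∧ dz + (2*z) dy ∧ dz

For a 1-form omega = sum_i f_i dx_i, the exterior derivative is
  d(omega) = sum_{i < j} (∂f_j/∂x_i - ∂f_i/∂x_j) dx_i ∧ dx_j.
  coefficient of dx ∧ dy: ∂f_2/∂x - ∂f_1/∂y = ∂(y^2)/∂x - ∂(-2*y*z)/∂y = 2*z
  coefficient of dx ∧ dz: ∂f_3/∂x - ∂f_1/∂z = ∂(x^2 + 3*x*z + 2*y*z)/∂x - ∂(-2*y*z)/∂z = 2*x + 2*y + 3*z
  coefficient of dy ∧ dz: ∂f_3/∂y - ∂f_2/∂z = ∂(x^2 + 3*x*z + 2*y*z)/∂y - ∂(y^2)/∂z = 2*z
Assembling: d(omega) = (2*z) dx ∧ dy + (2*x + 2*y + 3*z) dx ∧ dz + (2*z) dy ∧ dz.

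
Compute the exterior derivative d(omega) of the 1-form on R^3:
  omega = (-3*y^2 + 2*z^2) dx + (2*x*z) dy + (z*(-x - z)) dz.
d(omega) = (6*y + 2*z) dx ∧ dy + (-5*z) dx ∧ dz + (-2*x) dy ∧ dz

For a 1-form omega = sum_i f_i dx_i, the exterior derivative is
  d(omega) = sum_{i < j} (∂f_j/∂x_i - ∂f_i/∂x_j) dx_i ∧ dx_j.
  coefficient of dx ∧ dy: ∂f_2/∂x - ∂f_1/∂y = ∂(2*x*z)/∂x - ∂(-3*y^2 + 2*z^2)/∂y = 6*y + 2*z
  coefficient of dx ∧ dz: ∂f_3/∂x - ∂f_1/∂z = ∂(z*(-x - z))/∂x - ∂(-3*y^2 + 2*z^2)/∂z = -5*z
  coefficient of dy ∧ dz: ∂f_3/∂y - ∂f_2/∂z = ∂(z*(-x - z))/∂y - ∂(2*x*z)/∂z = -2*x
Assembling: d(omega) = (6*y + 2*z) dx ∧ dy + (-5*z) dx ∧ dz + (-2*x) dy ∧ dz.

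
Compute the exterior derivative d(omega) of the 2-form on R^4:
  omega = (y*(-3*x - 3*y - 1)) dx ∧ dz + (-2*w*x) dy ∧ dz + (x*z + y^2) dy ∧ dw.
d(omega) = (-2*w + 3*x + 6*y + 1) dx ∧ dy ∧ dz + (-3*x) dy ∧ dz ∧ dw + (z) dx ∧ dy ∧ dw

For a 2-form omega = sum_{i<j} g_{ij} dx_i ∧ dx_j, the exterior derivative is
  d(omega) = sum_{i<j} d(g_{ij}) ∧ dx_i ∧ dx_j = sum_{i<j, k} (∂g_{ij}/∂x_k) dx_k ∧ dx_i ∧ dx_j.
Expand each term, using dx_k ∧ dx_i ∧ dx_j = sgn(permutation) dx_{(a)} ∧ dx_{(b)} ∧ dx_{(c)} with (a < b < c) sorted:
  d(y*(-3*x - 3*y - 1)) includes (∂/∂y)(y*(-3*x - 3*y - 1)) dy = (-3*x - 6*y - 1) dy, which multiplied by dx ∧ dz gives (3*x + 6*y + 1) dx ∧ dy ∧ dz
  d(-2*w*x) includes (∂/∂x)(-2*w*x) dx = (-2*w) dx, which multiplied by dy ∧ dz gives (-2*w) dx ∧ dy ∧ dz
  d(-2*w*x) includes (∂/∂w)(-2*w*x) dw = (-2*x) dw, which multiplied by dy ∧ dz gives (-2*x) dy ∧ dz ∧ dw
  d(x*z + y^2) includes (∂/∂x)(x*z + y^2) dx = (z) dx, which multiplied by dy ∧ dw gives (z) dx ∧ dy ∧ dw
  d(x*z + y^2) includes (∂/∂z)(x*z + y^2) dz = (x) dz, which multiplied by dy ∧ dw gives (-x) dy ∧ dz ∧ dw
Collecting like 3-forms: d(omega) = (-2*w + 3*x + 6*y + 1) dx ∧ dy ∧ dz + (-3*x) dy ∧ dz ∧ dw + (z) dx ∧ dy ∧ dw.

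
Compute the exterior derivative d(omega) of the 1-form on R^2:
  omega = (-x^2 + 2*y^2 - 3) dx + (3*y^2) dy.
d(omega) = (-4*y) dx ∧ dy

For a 1-form omega = sum_i f_i dx_i, the exterior derivative is
  d(omega) = sum_{i < j} (∂f_j/∂x_i - ∂f_i/∂x_j) dx_i ∧ dx_j.
  coefficient of dx ∧ dy: ∂f_2/∂x - ∂f_1/∂y = ∂(3*y^2)/∂x - ∂(-x^2 + 2*y^2 - 3)/∂y = -4*y
Assembling: d(omega) = (-4*y) dx ∧ dy.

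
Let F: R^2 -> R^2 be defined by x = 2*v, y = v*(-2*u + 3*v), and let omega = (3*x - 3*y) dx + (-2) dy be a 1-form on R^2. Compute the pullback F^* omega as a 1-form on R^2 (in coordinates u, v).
F^* omega = (4*v) du + (12*u*v + 4*u - 18*v^2) dv

Using F^*(f dg) = (f ∘ F) d(g ∘ F), substitute each coordinate x_i by F_i(u, v) in f_i, and replace dx_i by d F_i = (∂F_i/∂u) du + (∂F_i/∂v) dv.
  For the x component: f_1(F) = 3*v*(2*u - 3*v + 2); d F_1 = (0) du + (2) dv
  For the y component: f_2(F) = -2; d F_2 = (-2*v) du + (-2*u + 6*v) dv
Combining and collecting du, dv coefficients:
  coeff of du: 4*v
  coeff of dv: 12*u*v + 4*u - 18*v^2
F^* omega = (4*v) du + (12*u*v + 4*u - 18*v^2) dv.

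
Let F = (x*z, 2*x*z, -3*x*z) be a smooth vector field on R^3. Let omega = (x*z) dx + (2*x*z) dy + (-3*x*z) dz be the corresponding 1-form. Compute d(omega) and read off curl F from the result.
d(omega) = (-2*x) dy ∧ dz + (x + 3*z) dz ∧ dx + (2*z) dx ∧ dy; curl F = (-2*x, x + 3*z, 2*z)

d omega = sum_{i<j} (∂f_j/∂x_i - ∂f_i/∂x_j) dx_i ∧ dx_j. Under the identification (dy ∧ dz, dz ∧ dx, dx ∧ dy) ↔ (e_x, e_y, e_z), the coefficients are exactly the components of curl F. Compute:
  ∂R/∂y - ∂Q/∂z = (0) - (2*x) = -2*x
  ∂P/∂z - ∂R/∂x = (x) - (-3*z) = x + 3*z
  ∂Q/∂x - ∂P/∂y = (2*z) - (0) = 2*z.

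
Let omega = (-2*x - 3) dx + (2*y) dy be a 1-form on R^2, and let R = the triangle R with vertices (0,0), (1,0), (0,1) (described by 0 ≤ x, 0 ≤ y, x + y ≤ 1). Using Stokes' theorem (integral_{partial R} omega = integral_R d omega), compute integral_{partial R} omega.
integral_(partial R) omega = 0

Stokes: integral_partial_R omega = integral_R d omega with d omega = (∂Q/∂x - ∂P/∂y) dx ∧ dy.
  ∂Q/∂x = 0
  ∂P/∂y = 0
  integrand = ∂Q/∂x - ∂P/∂y = 0.
Integrating over R: integral_0^1 integral_0^{1-x} (0) dy dx = 0.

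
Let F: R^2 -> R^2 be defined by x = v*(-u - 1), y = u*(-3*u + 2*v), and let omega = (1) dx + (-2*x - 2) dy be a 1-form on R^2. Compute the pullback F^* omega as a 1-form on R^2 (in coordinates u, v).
F^* omega = (-12*u^2*v + 4*u*v^2 - 12*u*v + 12*u + 4*v^2 - 5*v) du + (4*u^2*v + 4*u*v - 5*u - 1) dv

Using F^*(f dg) = (f ∘ F) d(g ∘ F), substitute each coordinate x_i by F_i(u, v) in f_i, and replace dx_i by d F_i = (∂F_i/∂u) du + (∂F_i/∂v) dv.
  For the x component: f_1(F) = 1; d F_1 = (-v) du + (-u - 1) dv
  For the y component: f_2(F) = 2*u*v + 2*v - 2; d F_2 = (-6*u + 2*v) du + (2*u) dv
Combining and collecting du, dv coefficients:
  coeff of du: -12*u^2*v + 4*u*v^2 - 12*u*v + 12*u + 4*v^2 - 5*v
  coeff of dv: 4*u^2*v + 4*u*v - 5*u - 1
F^* omega = (-12*u^2*v + 4*u*v^2 - 12*u*v + 12*u + 4*v^2 - 5*v) du + (4*u^2*v + 4*u*v - 5*u - 1) dv.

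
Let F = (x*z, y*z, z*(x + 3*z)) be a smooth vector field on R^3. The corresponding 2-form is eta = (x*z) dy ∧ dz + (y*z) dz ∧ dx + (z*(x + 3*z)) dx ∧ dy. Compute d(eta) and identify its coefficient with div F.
d(eta) = (x + 8*z) dx ∧ dy ∧ dz; div F = x + 8*z

For a 2-form in R^3 of the form above, applying d gives a 3-form with coefficient ∂P/∂x + ∂Q/∂y + ∂R/∂z:
  ∂P/∂x = z
  ∂Q/∂y = z
  ∂R/∂z = x + 6*z
Sum = x + 8*z, which is exactly div F.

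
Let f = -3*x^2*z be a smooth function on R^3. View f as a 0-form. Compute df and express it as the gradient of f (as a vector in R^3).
df = (-6*x*z) dx + (0) dy + (-3*x^2) dz; grad f = (-6*x*z, 0, -3*x^2)

For a 0-form f, d f = (∂f/∂x) dx + (∂f/∂y) dy + (∂f/∂z) dz. The components of the vector representation are exactly the entries of grad f in Cartesian coordinates:
  ∂f/∂x = -6*x*z
  ∂f/∂y = 0
  ∂f/∂z = -3*x^2.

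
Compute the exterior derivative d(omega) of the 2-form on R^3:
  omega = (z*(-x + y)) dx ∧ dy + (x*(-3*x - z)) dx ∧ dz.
d(omega) = (-x + y) dx ∧ dy ∧ dz

For a 2-form omega = sum_{i<j} g_{ij} dx_i ∧ dx_j, the exterior derivative is
  d(omega) = sum_{i<j} d(g_{ij}) ∧ dx_i ∧ dx_j = sum_{i<j, k} (∂g_{ij}/∂x_k) dx_k ∧ dx_i ∧ dx_j.
Expand each term, using dx_k ∧ dx_i ∧ dx_j = sgn(permutation) dx_{(a)} ∧ dx_{(b)} ∧ dx_{(c)} with (a < b < c) sorted:
  d(z*(-x + y)) includes (∂/∂z)(z*(-x + y)) dz = (-x + y) dz, which multiplied by dx ∧ dy gives (-x + y) dx ∧ dy ∧ dz
Collecting like 3-forms: d(omega) = (-x + y) dx ∧ dy ∧ dz.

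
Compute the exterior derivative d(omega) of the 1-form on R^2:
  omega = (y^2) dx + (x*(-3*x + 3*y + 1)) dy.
d(omega) = (-6*x + y + 1) dx ∧ dy

For a 1-form omega = sum_i f_i dx_i, the exterior derivative is
  d(omega) = sum_{i < j} (∂f_j/∂x_i - ∂f_i/∂x_j) dx_i ∧ dx_j.
  coefficient of dx ∧ dy: ∂f_2/∂x - ∂f_1/∂y = ∂(x*(-3*x + 3*y + 1))/∂x - ∂(y^2)/∂y = -6*x + y + 1
Assembling: d(omega) = (-6*x + y + 1) dx ∧ dy.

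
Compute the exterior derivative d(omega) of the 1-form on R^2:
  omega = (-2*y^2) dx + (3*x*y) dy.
d(omega) = (7*y) dx ∧ dy

For a 1-form omega = sum_i f_i dx_i, the exterior derivative is
  d(omega) = sum_{i < j} (∂f_j/∂x_i - ∂f_i/∂x_j) dx_i ∧ dx_j.
  coefficient of dx ∧ dy: ∂f_2/∂x - ∂f_1/∂y = ∂(3*x*y)/∂x - ∂(-2*y^2)/∂y = 7*y
Assembling: d(omega) = (7*y) dx ∧ dy.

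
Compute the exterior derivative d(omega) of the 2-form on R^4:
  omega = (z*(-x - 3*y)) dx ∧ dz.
d(omega) = (3*z) dx ∧ dy ∧ dz

For a 2-form omega = sum_{i<j} g_{ij} dx_i ∧ dx_j, the exterior derivative is
  d(omega) = sum_{i<j} d(g_{ij}) ∧ dx_i ∧ dx_j = sum_{i<j, k} (∂g_{ij}/∂x_k) dx_k ∧ dx_i ∧ dx_j.
Expand each term, using dx_k ∧ dx_i ∧ dx_j = sgn(permutation) dx_{(a)} ∧ dx_{(b)} ∧ dx_{(c)} with (a < b < c) sorted:
  d(z*(-x - 3*y)) includes (∂/∂y)(z*(-x - 3*y)) dy = (-3*z) dy, which multiplied by dx ∧ dz gives (3*z) dx ∧ dy ∧ dz
Collecting like 3-forms: d(omega) = (3*z) dx ∧ dy ∧ dz.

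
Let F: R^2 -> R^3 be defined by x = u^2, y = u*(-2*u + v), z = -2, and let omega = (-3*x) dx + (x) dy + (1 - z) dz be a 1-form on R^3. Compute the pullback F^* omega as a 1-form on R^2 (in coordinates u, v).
F^* omega = (u^2*(-10*u + v)) du + (u^3) dv

Using F^*(f dg) = (f ∘ F) d(g ∘ F), substitute each coordinate x_i by F_i(u, v) in f_i, and replace dx_i by d F_i = (∂F_i/∂u) du + (∂F_i/∂v) dv.
  For the x component: f_1(F) = -3*u^2; d F_1 = (2*u) du + (0) dv
  For the y component: f_2(F) = u^2; d F_2 = (-4*u + v) du + (u) dv
  For the z component: f_3(F) = 3; d F_3 = (0) du + (0) dv
Combining and collecting du, dv coefficients:
  coeff of du: u^2*(-10*u + v)
  coeff of dv: u^3
F^* omega = (u^2*(-10*u + v)) du + (u^3) dv.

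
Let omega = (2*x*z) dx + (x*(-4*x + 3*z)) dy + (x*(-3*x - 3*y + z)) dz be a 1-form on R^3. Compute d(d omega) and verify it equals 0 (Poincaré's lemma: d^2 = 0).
d(d omega) = 0

Step 1: d omega = sum_{i<j} (∂f_j/∂x_i - ∂f_i/∂x_j) dx_i ∧ dx_j:
  coeff of dx ∧ dy: -8*x + 3*z
  coeff of dx ∧ dz: -8*x - 3*y + z
  coeff of dy ∧ dz: -6*x
Step 2: Apply d again to each 2-form coefficient. The only possible 3-form in R^3 is dx ∧ dy ∧ dz, with coefficient
  ∂(coeff of dy∧dz)/∂x - ∂(coeff of dx∧dz)/∂y + ∂(coeff of dx∧dy)/∂z
  = ∂/∂x (-6*x) - ∂/∂y (-8*x - 3*y + z) + ∂/∂z (-8*x + 3*z).
Each of these terms simplifies to sums of mixed partials that cancel in pairs. The result is 0 (by equality of mixed partials for smooth functions — Schwarz / Clairaut).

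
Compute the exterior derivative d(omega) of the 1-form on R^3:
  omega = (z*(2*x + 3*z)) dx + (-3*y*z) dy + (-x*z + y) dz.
d(omega) = (-2*x - 7*z) dx ∧ dz + (3*y + 1) dy ∧ dz

For a 1-form omega = sum_i f_i dx_i, the exterior derivative is
  d(omega) = sum_{i < j} (∂f_j/∂x_i - ∂f_i/∂x_j) dx_i ∧ dx_j.
  coefficient of dx ∧ dz: ∂f_3/∂x - ∂f_1/∂z = ∂(-x*z + y)/∂x - ∂(z*(2*x + 3*z))/∂z = -2*x - 7*z
  coefficient of dy ∧ dz: ∂f_3/∂y - ∂f_2/∂z = ∂(-x*z + y)/∂y - ∂(-3*y*z)/∂z = 3*y + 1
Assembling: d(omega) = (-2*x - 7*z) dx ∧ dz + (3*y + 1) dy ∧ dz.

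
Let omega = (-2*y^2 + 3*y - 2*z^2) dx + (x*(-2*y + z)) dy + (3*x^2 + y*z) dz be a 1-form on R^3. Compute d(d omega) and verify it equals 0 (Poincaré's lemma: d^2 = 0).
d(d omega) = 0

Step 1: d omega = sum_{i<j} (∂f_j/∂x_i - ∂f_i/∂x_j) dx_i ∧ dx_j:
  coeff of dx ∧ dy: 2*y + z - 3
  coeff of dx ∧ dz: 6*x + 4*z
  coeff of dy ∧ dz: -x + z
Step 2: Apply d again to each 2-form coefficient. The only possible 3-form in R^3 is dx ∧ dy ∧ dz, with coefficient
  ∂(coeff of dy∧dz)/∂x - ∂(coeff of dx∧dz)/∂y + ∂(coeff of dx∧dy)/∂z
  = ∂/∂x (-x + z) - ∂/∂y (6*x + 4*z) + ∂/∂z (2*y + z - 3).
Each of these terms simplifies to sums of mixed partials that cancel in pairs. The result is 0 (by equality of mixed partials for smooth functions — Schwarz / Clairaut).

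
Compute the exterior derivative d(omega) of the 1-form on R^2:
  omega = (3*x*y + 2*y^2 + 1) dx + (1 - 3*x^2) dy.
d(omega) = (-9*x - 4*y) dx ∧ dy

For a 1-form omega = sum_i f_i dx_i, the exterior derivative is
  d(omega) = sum_{i < j} (∂f_j/∂x_i - ∂f_i/∂x_j) dx_i ∧ dx_j.
  coefficient of dx ∧ dy: ∂f_2/∂x - ∂f_1/∂y = ∂(1 - 3*x^2)/∂x - ∂(3*x*y + 2*y^2 + 1)/∂y = -9*x - 4*y
Assembling: d(omega) = (-9*x - 4*y) dx ∧ dy.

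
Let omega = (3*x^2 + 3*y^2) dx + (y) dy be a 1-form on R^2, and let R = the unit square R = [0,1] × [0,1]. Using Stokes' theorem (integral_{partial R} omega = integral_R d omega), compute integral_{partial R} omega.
integral_(partial R) omega = -3

Stokes: integral_partial_R omega = integral_R d omega with d omega = (∂Q/∂x - ∂P/∂y) dx ∧ dy.
  ∂Q/∂x = 0
  ∂P/∂y = 6*y
  integrand = ∂Q/∂x - ∂P/∂y = -6*y.
Integrating over R: integral_0^1 integral_0^1 (-6*y) dx dy = -3.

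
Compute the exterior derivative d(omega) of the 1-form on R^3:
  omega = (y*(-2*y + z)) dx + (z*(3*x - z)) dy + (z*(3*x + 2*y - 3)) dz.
d(omega) = (4*y + 2*z) dx ∧ dy + (-y + 3*z) dx ∧ dz + (-3*x + 4*z) dy ∧ dz

For a 1-form omega = sum_i f_i dx_i, the exterior derivative is
  d(omega) = sum_{i < j} (∂f_j/∂x_i - ∂f_i/∂x_j) dx_i ∧ dx_j.
  coefficient of dx ∧ dy: ∂f_2/∂x - ∂f_1/∂y = ∂(z*(3*x - z))/∂x - ∂(y*(-2*y + z))/∂y = 4*y + 2*z
  coefficient of dx ∧ dz: ∂f_3/∂x - ∂f_1/∂z = ∂(z*(3*x + 2*y - 3))/∂x - ∂(y*(-2*y + z))/∂z = -y + 3*z
  coefficient of dy ∧ dz: ∂f_3/∂y - ∂f_2/∂z = ∂(z*(3*x + 2*y - 3))/∂y - ∂(z*(3*x - z))/∂z = -3*x + 4*z
Assembling: d(omega) = (4*y + 2*z) dx ∧ dy + (-y + 3*z) dx ∧ dz + (-3*x + 4*z) dy ∧ dz.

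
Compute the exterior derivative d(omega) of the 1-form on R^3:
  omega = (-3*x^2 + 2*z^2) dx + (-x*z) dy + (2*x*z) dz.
d(omega) = (-z) dx ∧ dy + (-2*z) dx ∧ dz + (x) dy ∧ dz

For a 1-form omega = sum_i f_i dx_i, the exterior derivative is
  d(omega) = sum_{i < j} (∂f_j/∂x_i - ∂f_i/∂x_j) dx_i ∧ dx_j.
  coefficient of dx ∧ dy: ∂f_2/∂x - ∂f_1/∂y = ∂(-x*z)/∂x - ∂(-3*x^2 + 2*z^2)/∂y = -z
  coefficient of dx ∧ dz: ∂f_3/∂x - ∂f_1/∂z = ∂(2*x*z)/∂x - ∂(-3*x^2 + 2*z^2)/∂z = -2*z
  coefficient of dy ∧ dz: ∂f_3/∂y - ∂f_2/∂z = ∂(2*x*z)/∂y - ∂(-x*z)/∂z = x
Assembling: d(omega) = (-z) dx ∧ dy + (-2*z) dx ∧ dz + (x) dy ∧ dz.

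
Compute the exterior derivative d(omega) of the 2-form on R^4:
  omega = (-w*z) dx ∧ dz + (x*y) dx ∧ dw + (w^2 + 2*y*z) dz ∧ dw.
d(omega) = (-z) dx ∧ dz ∧ dw + (-x) dx ∧ dy ∧ dw + (2*z) dy ∧ dz ∧ dw

For a 2-form omega = sum_{i<j} g_{ij} dx_i ∧ dx_j, the exterior derivative is
  d(omega) = sum_{i<j} d(g_{ij}) ∧ dx_i ∧ dx_j = sum_{i<j, k} (∂g_{ij}/∂x_k) dx_k ∧ dx_i ∧ dx_j.
Expand each term, using dx_k ∧ dx_i ∧ dx_j = sgn(permutation) dx_{(a)} ∧ dx_{(b)} ∧ dx_{(c)} with (a < b < c) sorted:
  d(-w*z) includes (∂/∂w)(-w*z) dw = (-z) dw, which multiplied by dx ∧ dz gives (-z) dx ∧ dz ∧ dw
  d(x*y) includes (∂/∂y)(x*y) dy = (x) dy, which multiplied by dx ∧ dw gives (-x) dx ∧ dy ∧ dw
  d(w^2 + 2*y*z) includes (∂/∂y)(w^2 + 2*y*z) dy = (2*z) dy, which multiplied by dz ∧ dw gives (2*z) dy ∧ dz ∧ dw
Collecting like 3-forms: d(omega) = (-z) dx ∧ dz ∧ dw + (-x) dx ∧ dy ∧ dw + (2*z) dy ∧ dz ∧ dw.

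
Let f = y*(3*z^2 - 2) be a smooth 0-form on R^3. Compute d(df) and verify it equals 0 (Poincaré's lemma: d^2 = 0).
d(df) = 0

Step 1: df = sum_i (∂f/∂x_i) dx_i = (0) dx + (3*z^2 - 2) dy + (6*y*z) dz.
Step 2: Apply d again. Using the 1-form formula, the coefficient of dx ∧ dy in d(df) is ∂^2 f/∂x ∂y - ∂^2 f/∂y ∂x = (0) - (0) = 0 (equality of mixed partials for smooth f).
Similarly for dx ∧ dz and dy ∧ dz — all coefficients vanish. So d(df) = 0.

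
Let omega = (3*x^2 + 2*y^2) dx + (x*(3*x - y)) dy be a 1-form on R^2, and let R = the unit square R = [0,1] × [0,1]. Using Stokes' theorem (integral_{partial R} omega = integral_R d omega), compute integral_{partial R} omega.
integral_(partial R) omega = 1/2

Stokes: integral_partial_R omega = integral_R d omega with d omega = (∂Q/∂x - ∂P/∂y) dx ∧ dy.
  ∂Q/∂x = 6*x - y
  ∂P/∂y = 4*y
  integrand = ∂Q/∂x - ∂P/∂y = 6*x - 5*y.
Integrating over R: integral_0^1 integral_0^1 (6*x - 5*y) dx dy = 1/2.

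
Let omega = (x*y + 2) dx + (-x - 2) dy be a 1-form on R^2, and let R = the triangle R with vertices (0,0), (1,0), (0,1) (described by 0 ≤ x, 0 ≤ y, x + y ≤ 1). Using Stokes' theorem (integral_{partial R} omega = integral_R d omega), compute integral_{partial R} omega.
integral_(partial R) omega = -2/3

Stokes: integral_partial_R omega = integral_R d omega with d omega = (∂Q/∂x - ∂P/∂y) dx ∧ dy.
  ∂Q/∂x = -1
  ∂P/∂y = x
  integrand = ∂Q/∂x - ∂P/∂y = -x - 1.
Integrating over R: integral_0^1 integral_0^{1-x} (-x - 1) dy dx = -2/3.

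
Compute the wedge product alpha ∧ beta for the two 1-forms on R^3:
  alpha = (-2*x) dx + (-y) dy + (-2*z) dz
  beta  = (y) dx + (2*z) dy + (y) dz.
alpha ∧ beta = (-4*x*z + y^2) dx ∧ dy + (2*y*(-x + z)) dx ∧ dz + (-y^2 + 4*z^2) dy ∧ dz

Distribute the wedge, using dx_i ∧ dx_j = -dx_j ∧ dx_i and dx_i ∧ dx_i = 0. For each pair (i, j) with i < j, the coefficient of dx_i ∧ dx_j in alpha ∧ beta is (alpha_i * beta_j - alpha_j * beta_i). Collecting: alpha ∧ beta = (-4*x*z + y^2) dx ∧ dy + (2*y*(-x + z)) dx ∧ dz + (-y^2 + 4*z^2) dy ∧ dz.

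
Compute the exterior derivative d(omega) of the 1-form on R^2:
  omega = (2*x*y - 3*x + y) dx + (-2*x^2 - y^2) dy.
d(omega) = (-6*x - 1) dx ∧ dy

For a 1-form omega = sum_i f_i dx_i, the exterior derivative is
  d(omega) = sum_{i < j} (∂f_j/∂x_i - ∂f_i/∂x_j) dx_i ∧ dx_j.
  coefficient of dx ∧ dy: ∂f_2/∂x - ∂f_1/∂y = ∂(-2*x^2 - y^2)/∂x - ∂(2*x*y - 3*x + y)/∂y = -6*x - 1
Assembling: d(omega) = (-6*x - 1) dx ∧ dy.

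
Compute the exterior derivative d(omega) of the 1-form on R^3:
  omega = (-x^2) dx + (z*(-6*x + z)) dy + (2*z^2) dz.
d(omega) = (-6*z) dx ∧ dy + (6*x - 2*z) dy ∧ dz

For a 1-form omega = sum_i f_i dx_i, the exterior derivative is
  d(omega) = sum_{i < j} (∂f_j/∂x_i - ∂f_i/∂x_j) dx_i ∧ dx_j.
  coefficient of dx ∧ dy: ∂f_2/∂x - ∂f_1/∂y = ∂(z*(-6*x + z))/∂x - ∂(-x^2)/∂y = -6*z
  coefficient of dy ∧ dz: ∂f_3/∂y - ∂f_2/∂z = ∂(2*z^2)/∂y - ∂(z*(-6*x + z))/∂z = 6*x - 2*z
Assembling: d(omega) = (-6*z) dx ∧ dy + (6*x - 2*z) dy ∧ dz.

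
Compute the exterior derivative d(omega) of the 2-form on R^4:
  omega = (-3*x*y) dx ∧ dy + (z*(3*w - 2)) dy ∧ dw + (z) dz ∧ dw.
d(omega) = (2 - 3*w) dy ∧ dz ∧ dw

For a 2-form omega = sum_{i<j} g_{ij} dx_i ∧ dx_j, the exterior derivative is
  d(omega) = sum_{i<j} d(g_{ij}) ∧ dx_i ∧ dx_j = sum_{i<j, k} (∂g_{ij}/∂x_k) dx_k ∧ dx_i ∧ dx_j.
Expand each term, using dx_k ∧ dx_i ∧ dx_j = sgn(permutation) dx_{(a)} ∧ dx_{(b)} ∧ dx_{(c)} with (a < b < c) sorted:
  d(z*(3*w - 2)) includes (∂/∂z)(z*(3*w - 2)) dz = (3*w - 2) dz, which multiplied by dy ∧ dw gives (2 - 3*w) dy ∧ dz ∧ dw
Collecting like 3-forms: d(omega) = (2 - 3*w) dy ∧ dz ∧ dw.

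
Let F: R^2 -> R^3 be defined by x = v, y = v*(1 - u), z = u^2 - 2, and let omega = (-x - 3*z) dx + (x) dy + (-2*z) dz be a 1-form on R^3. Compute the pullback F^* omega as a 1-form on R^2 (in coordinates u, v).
F^* omega = (-4*u^3 + 8*u - v^2) du + (-3*u^2 - u*v + 6) dv

Using F^*(f dg) = (f ∘ F) d(g ∘ F), substitute each coordinate x_i by F_i(u, v) in f_i, and replace dx_i by d F_i = (∂F_i/∂u) du + (∂F_i/∂v) dv.
  For the x component: f_1(F) = -3*u^2 - v + 6; d F_1 = (0) du + (1) dv
  For the y component: f_2(F) = v; d F_2 = (-v) du + (1 - u) dv
  For the z component: f_3(F) = 4 - 2*u^2; d F_3 = (2*u) du + (0) dv
Combining and collecting du, dv coefficients:
  coeff of du: -4*u^3 + 8*u - v^2
  coeff of dv: -3*u^2 - u*v + 6
F^* omega = (-4*u^3 + 8*u - v^2) du + (-3*u^2 - u*v + 6) dv.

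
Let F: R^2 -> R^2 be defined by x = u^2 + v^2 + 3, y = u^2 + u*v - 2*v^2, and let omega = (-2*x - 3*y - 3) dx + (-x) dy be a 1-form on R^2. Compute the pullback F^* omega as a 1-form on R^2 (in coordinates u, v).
F^* omega = (-12*u^3 - 7*u^2*v + 6*u*v^2 - 24*u - v^3 - 3*v) du + (-u^3 - 6*u^2*v - 7*u*v^2 - 3*u + 12*v^3 - 6*v) dv

Using F^*(f dg) = (f ∘ F) d(g ∘ F), substitute each coordinate x_i by F_i(u, v) in f_i, and replace dx_i by d F_i = (∂F_i/∂u) du + (∂F_i/∂v) dv.
  For the x component: f_1(F) = -5*u^2 - 3*u*v + 4*v^2 - 9; d F_1 = (2*u) du + (2*v) dv
  For the y component: f_2(F) = -u^2 - v^2 - 3; d F_2 = (2*u + v) du + (u - 4*v) dv
Combining and collecting du, dv coefficients:
  coeff of du: -12*u^3 - 7*u^2*v + 6*u*v^2 - 24*u - v^3 - 3*v
  coeff of dv: -u^3 - 6*u^2*v - 7*u*v^2 - 3*u + 12*v^3 - 6*v
F^* omega = (-12*u^3 - 7*u^2*v + 6*u*v^2 - 24*u - v^3 - 3*v) du + (-u^3 - 6*u^2*v - 7*u*v^2 - 3*u + 12*v^3 - 6*v) dv.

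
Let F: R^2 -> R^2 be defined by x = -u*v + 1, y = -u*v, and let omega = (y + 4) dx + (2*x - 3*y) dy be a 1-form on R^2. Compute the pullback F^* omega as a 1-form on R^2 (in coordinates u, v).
F^* omega = (-6*v) du + (-6*u) dv

Using F^*(f dg) = (f ∘ F) d(g ∘ F), substitute each coordinate x_i by F_i(u, v) in f_i, and replace dx_i by d F_i = (∂F_i/∂u) du + (∂F_i/∂v) dv.
  For the x component: f_1(F) = -u*v + 4; d F_1 = (-v) du + (-u) dv
  For the y component: f_2(F) = u*v + 2; d F_2 = (-v) du + (-u) dv
Combining and collecting du, dv coefficients:
  coeff of du: -6*v
  coeff of dv: -6*u
F^* omega = (-6*v) du + (-6*u) dv.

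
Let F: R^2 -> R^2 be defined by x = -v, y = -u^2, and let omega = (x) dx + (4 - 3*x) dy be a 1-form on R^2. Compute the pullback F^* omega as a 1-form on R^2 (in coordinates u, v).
F^* omega = (2*u*(-3*v - 4)) du + (v) dv

Using F^*(f dg) = (f ∘ F) d(g ∘ F), substitute each coordinate x_i by F_i(u, v) in f_i, and replace dx_i by d F_i = (∂F_i/∂u) du + (∂F_i/∂v) dv.
  For the x component: f_1(F) = -v; d F_1 = (0) du + (-1) dv
  For the y component: f_2(F) = 3*v + 4; d F_2 = (-2*u) du + (0) dv
Combining and collecting du, dv coefficients:
  coeff of du: 2*u*(-3*v - 4)
  coeff of dv: v
F^* omega = (2*u*(-3*v - 4)) du + (v) dv.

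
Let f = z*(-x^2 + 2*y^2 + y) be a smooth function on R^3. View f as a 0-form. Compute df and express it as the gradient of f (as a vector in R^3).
df = (-2*x*z) dx + (z*(4*y + 1)) dy + (-x^2 + 2*y^2 + y) dz; grad f = (-2*x*z, z*(4*y + 1), -x^2 + 2*y^2 + y)

For a 0-form f, d f = (∂f/∂x) dx + (∂f/∂y) dy + (∂f/∂z) dz. The components of the vector representation are exactly the entries of grad f in Cartesian coordinates:
  ∂f/∂x = -2*x*z
  ∂f/∂y = z*(4*y + 1)
  ∂f/∂z = -x^2 + 2*y^2 + y.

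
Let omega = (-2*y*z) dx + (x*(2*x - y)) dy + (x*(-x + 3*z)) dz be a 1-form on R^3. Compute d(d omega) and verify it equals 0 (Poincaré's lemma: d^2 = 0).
d(d omega) = 0

Step 1: d omega = sum_{i<j} (∂f_j/∂x_i - ∂f_i/∂x_j) dx_i ∧ dx_j:
  coeff of dx ∧ dy: 4*x - y + 2*z
  coeff of dx ∧ dz: -2*x + 2*y + 3*z
  coeff of dy ∧ dz: 0
Step 2: Apply d again to each 2-form coefficient. The only possible 3-form in R^3 is dx ∧ dy ∧ dz, with coefficient
  ∂(coeff of dy∧dz)/∂x - ∂(coeff of dx∧dz)/∂y + ∂(coeff of dx∧dy)/∂z
  = ∂/∂x (0) - ∂/∂y (-2*x + 2*y + 3*z) + ∂/∂z (4*x - y + 2*z).
Each of these terms simplifies to sums of mixed partials that cancel in pairs. The result is 0 (by equality of mixed partials for smooth functions — Schwarz / Clairaut).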